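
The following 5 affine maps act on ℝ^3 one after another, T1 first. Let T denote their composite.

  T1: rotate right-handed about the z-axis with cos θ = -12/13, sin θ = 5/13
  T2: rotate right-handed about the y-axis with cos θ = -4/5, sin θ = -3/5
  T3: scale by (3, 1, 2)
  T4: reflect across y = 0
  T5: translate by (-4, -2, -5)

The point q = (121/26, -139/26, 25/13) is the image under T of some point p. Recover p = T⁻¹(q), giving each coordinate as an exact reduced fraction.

p = (3/2, -3, -9/2)

T1 = [-12/13 -5/13 0 0; 5/13 -12/13 0 0; 0 0 1 0; 0 0 0 1]
T2·T1 = [48/65 4/13 -3/5 0; 5/13 -12/13 0 0; -36/65 -3/13 -4/5 0; 0 0 0 1]
T3·…·T1 = [144/65 12/13 -9/5 0; 5/13 -12/13 0 0; -72/65 -6/13 -8/5 0; 0 0 0 1]
T4·…·T1 = [144/65 12/13 -9/5 0; -5/13 12/13 0 0; -72/65 -6/13 -8/5 0; 0 0 0 1]
T5·…·T1 = [144/65 12/13 -9/5 -4; -5/13 12/13 0 -2; -72/65 -6/13 -8/5 -5; 0 0 0 1]
det M = -6; M⁻¹ = [16/65 -5/13 -18/65 -76/65; 4/39 12/13 -3/26 131/78; -1/5 0 -2/5 -14/5; 0 0 0 1]
M⁻¹ · (121/26, -139/26, 25/13)ᵀ = (3/2, -3, -9/2)ᵀ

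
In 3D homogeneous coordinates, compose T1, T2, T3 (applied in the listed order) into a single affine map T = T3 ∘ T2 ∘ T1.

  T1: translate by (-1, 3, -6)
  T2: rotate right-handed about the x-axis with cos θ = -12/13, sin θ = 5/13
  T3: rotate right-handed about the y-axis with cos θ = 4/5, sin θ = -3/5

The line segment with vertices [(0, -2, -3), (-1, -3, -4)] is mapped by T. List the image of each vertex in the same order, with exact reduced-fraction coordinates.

image vertices: (-391/65, 33/13, 413/65), (-464/65, 50/13, 402/65)

T1 translate by (-1, 3, -6): (0, -2, -3) → (-1, 1, -9); (-1, -3, -4) → (-2, 0, -10)
T2 rotate right-handed about the x-axis with cos θ = -12/13, sin θ = 5/13: (-1, 1, -9) → (-1, 33/13, 113/13); (-2, 0, -10) → (-2, 50/13, 120/13)
T3 rotate right-handed about the y-axis with cos θ = 4/5, sin θ = -3/5: (-1, 33/13, 113/13) → (-391/65, 33/13, 413/65); (-2, 50/13, 120/13) → (-464/65, 50/13, 402/65)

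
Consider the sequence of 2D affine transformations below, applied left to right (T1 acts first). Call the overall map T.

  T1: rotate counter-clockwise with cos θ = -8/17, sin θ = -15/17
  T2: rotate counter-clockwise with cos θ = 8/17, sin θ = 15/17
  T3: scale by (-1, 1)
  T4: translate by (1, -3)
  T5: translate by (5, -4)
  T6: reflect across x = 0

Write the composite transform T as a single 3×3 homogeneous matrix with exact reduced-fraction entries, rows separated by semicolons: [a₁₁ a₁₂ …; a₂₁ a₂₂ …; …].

T = [161/289 240/289 -6; -240/289 161/289 -7; 0 0 1]

T1 = [-8/17 15/17 0; -15/17 -8/17 0; 0 0 1]
T2·T1 = [161/289 240/289 0; -240/289 161/289 0; 0 0 1]
T3·…·T1 = [-161/289 -240/289 0; -240/289 161/289 0; 0 0 1]
T4·…·T1 = [-161/289 -240/289 1; -240/289 161/289 -3; 0 0 1]
T5·…·T1 = [-161/289 -240/289 6; -240/289 161/289 -7; 0 0 1]
T6·…·T1 = [161/289 240/289 -6; -240/289 161/289 -7; 0 0 1]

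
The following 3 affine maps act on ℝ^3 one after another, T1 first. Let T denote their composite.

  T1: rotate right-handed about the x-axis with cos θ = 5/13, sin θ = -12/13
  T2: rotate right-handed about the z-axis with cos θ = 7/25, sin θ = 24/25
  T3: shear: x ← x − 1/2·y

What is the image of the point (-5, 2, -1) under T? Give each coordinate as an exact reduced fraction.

T(p) = (76/65, -1574/325, -29/13)

T1 rotate right-handed about the x-axis with cos θ = 5/13, sin θ = -12/13: (-5, 2, -1) → (-5, -2/13, -29/13)
T2 rotate right-handed about the z-axis with cos θ = 7/25, sin θ = 24/25: (-5, -2/13, -29/13) → (-407/325, -1574/325, -29/13)
T3 shear: x ← x − 1/2·y: (-407/325, -1574/325, -29/13) → (76/65, -1574/325, -29/13)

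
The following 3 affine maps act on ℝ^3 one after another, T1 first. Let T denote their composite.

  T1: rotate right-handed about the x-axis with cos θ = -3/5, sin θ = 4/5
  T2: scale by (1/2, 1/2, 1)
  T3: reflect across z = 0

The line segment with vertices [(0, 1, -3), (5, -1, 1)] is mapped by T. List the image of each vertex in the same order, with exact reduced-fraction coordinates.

image vertices: (0, 9/10, -13/5), (5/2, -1/10, 7/5)

T1 rotate right-handed about the x-axis with cos θ = -3/5, sin θ = 4/5: (0, 1, -3) → (0, 9/5, 13/5); (5, -1, 1) → (5, -1/5, -7/5)
T2 scale by (1/2, 1/2, 1): (0, 9/5, 13/5) → (0, 9/10, 13/5); (5, -1/5, -7/5) → (5/2, -1/10, -7/5)
T3 reflect across z = 0: (0, 9/10, 13/5) → (0, 9/10, -13/5); (5/2, -1/10, -7/5) → (5/2, -1/10, 7/5)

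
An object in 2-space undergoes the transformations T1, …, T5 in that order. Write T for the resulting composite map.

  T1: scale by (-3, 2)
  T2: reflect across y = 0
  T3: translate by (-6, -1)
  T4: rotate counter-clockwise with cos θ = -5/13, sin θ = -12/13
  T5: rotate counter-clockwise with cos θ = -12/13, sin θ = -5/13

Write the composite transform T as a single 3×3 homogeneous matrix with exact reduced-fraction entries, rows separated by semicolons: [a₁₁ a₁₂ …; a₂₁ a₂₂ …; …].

T1 = [-3 0 0; 0 2 0; 0 0 1]
T2·T1 = [-3 0 0; 0 -2 0; 0 0 1]
T3·…·T1 = [-3 0 -6; 0 -2 -1; 0 0 1]
T4·…·T1 = [15/13 -24/13 18/13; 36/13 10/13 77/13; 0 0 1]
T5·…·T1 = [0 2 1; -3 0 -6; 0 0 1]

T = [0 2 1; -3 0 -6; 0 0 1]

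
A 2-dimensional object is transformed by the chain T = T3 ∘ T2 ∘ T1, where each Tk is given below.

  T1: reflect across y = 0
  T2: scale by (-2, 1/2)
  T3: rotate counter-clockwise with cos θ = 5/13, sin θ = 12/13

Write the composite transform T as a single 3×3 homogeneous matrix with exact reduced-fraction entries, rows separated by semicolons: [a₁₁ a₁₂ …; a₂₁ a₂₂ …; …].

T = [-10/13 6/13 0; -24/13 -5/26 0; 0 0 1]

T1 = [1 0 0; 0 -1 0; 0 0 1]
T2·T1 = [-2 0 0; 0 -1/2 0; 0 0 1]
T3·…·T1 = [-10/13 6/13 0; -24/13 -5/26 0; 0 0 1]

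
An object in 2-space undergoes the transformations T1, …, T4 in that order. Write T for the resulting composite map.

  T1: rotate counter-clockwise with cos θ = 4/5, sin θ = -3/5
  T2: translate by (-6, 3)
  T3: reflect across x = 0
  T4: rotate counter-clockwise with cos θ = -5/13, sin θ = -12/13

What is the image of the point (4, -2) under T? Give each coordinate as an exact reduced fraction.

T1 rotate counter-clockwise with cos θ = 4/5, sin θ = -3/5: (4, -2) → (2, -4)
T2 translate by (-6, 3): (2, -4) → (-4, -1)
T3 reflect across x = 0: (-4, -1) → (4, -1)
T4 rotate counter-clockwise with cos θ = -5/13, sin θ = -12/13: (4, -1) → (-32/13, -43/13)

T(p) = (-32/13, -43/13)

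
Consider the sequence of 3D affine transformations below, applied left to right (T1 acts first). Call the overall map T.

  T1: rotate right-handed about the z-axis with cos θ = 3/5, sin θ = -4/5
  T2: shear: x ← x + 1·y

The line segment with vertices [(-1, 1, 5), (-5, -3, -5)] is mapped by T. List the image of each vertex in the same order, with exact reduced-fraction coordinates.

T1 rotate right-handed about the z-axis with cos θ = 3/5, sin θ = -4/5: (-1, 1, 5) → (1/5, 7/5, 5); (-5, -3, -5) → (-27/5, 11/5, -5)
T2 shear: x ← x + 1·y: (1/5, 7/5, 5) → (8/5, 7/5, 5); (-27/5, 11/5, -5) → (-16/5, 11/5, -5)

image vertices: (8/5, 7/5, 5), (-16/5, 11/5, -5)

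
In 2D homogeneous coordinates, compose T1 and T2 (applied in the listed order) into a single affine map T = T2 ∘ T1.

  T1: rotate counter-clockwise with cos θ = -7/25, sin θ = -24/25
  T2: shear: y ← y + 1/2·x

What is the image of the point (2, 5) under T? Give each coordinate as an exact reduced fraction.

T(p) = (106/25, -6/5)

T1 rotate counter-clockwise with cos θ = -7/25, sin θ = -24/25: (2, 5) → (106/25, -83/25)
T2 shear: y ← y + 1/2·x: (106/25, -83/25) → (106/25, -6/5)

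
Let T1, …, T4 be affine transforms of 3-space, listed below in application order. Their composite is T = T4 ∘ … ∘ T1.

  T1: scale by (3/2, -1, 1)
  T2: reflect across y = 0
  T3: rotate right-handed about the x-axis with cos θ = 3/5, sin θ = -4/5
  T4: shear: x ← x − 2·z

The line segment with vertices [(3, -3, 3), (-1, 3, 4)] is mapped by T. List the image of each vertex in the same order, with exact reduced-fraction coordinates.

image vertices: (-39/10, 3/5, 21/5), (-3/2, 5, 0)

T1 scale by (3/2, -1, 1): (3, -3, 3) → (9/2, 3, 3); (-1, 3, 4) → (-3/2, -3, 4)
T2 reflect across y = 0: (9/2, 3, 3) → (9/2, -3, 3); (-3/2, -3, 4) → (-3/2, 3, 4)
T3 rotate right-handed about the x-axis with cos θ = 3/5, sin θ = -4/5: (9/2, -3, 3) → (9/2, 3/5, 21/5); (-3/2, 3, 4) → (-3/2, 5, 0)
T4 shear: x ← x − 2·z: (9/2, 3/5, 21/5) → (-39/10, 3/5, 21/5); (-3/2, 5, 0) → (-3/2, 5, 0)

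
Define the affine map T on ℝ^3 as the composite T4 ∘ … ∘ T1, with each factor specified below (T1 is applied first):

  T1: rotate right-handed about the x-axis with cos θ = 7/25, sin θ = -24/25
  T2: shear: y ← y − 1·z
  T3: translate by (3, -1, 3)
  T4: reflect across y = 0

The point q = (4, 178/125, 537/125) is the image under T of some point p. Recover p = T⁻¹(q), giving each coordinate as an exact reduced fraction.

T1 = [1 0 0 0; 0 7/25 24/25 0; 0 -24/25 7/25 0; 0 0 0 1]
T2·T1 = [1 0 0 0; 0 31/25 17/25 0; 0 -24/25 7/25 0; 0 0 0 1]
T3·…·T1 = [1 0 0 3; 0 31/25 17/25 -1; 0 -24/25 7/25 3; 0 0 0 1]
T4·…·T1 = [1 0 0 3; 0 -31/25 -17/25 1; 0 -24/25 7/25 3; 0 0 0 1]
det M = -1; M⁻¹ = [1 0 0 -3; 0 -7/25 -17/25 58/25; 0 -24/25 31/25 -69/25; 0 0 0 1]
M⁻¹ · (4, 178/125, 537/125)ᵀ = (1, -1, 6/5)ᵀ

p = (1, -1, 6/5)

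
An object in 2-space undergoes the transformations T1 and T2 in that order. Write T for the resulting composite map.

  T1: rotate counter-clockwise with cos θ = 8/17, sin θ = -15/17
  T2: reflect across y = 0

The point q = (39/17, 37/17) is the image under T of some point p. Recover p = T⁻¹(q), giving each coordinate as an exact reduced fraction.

p = (3, 1)

T1 = [8/17 15/17 0; -15/17 8/17 0; 0 0 1]
T2·T1 = [8/17 15/17 0; 15/17 -8/17 0; 0 0 1]
det M = -1; M⁻¹ = [8/17 15/17 0; 15/17 -8/17 0; 0 0 1]
M⁻¹ · (39/17, 37/17)ᵀ = (3, 1)ᵀ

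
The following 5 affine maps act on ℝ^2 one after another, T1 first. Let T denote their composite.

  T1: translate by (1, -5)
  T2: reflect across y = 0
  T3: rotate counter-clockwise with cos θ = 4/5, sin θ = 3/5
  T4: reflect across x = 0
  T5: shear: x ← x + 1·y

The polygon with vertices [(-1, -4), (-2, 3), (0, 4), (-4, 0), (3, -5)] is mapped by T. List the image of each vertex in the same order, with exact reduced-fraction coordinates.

image vertices: (63/5, 36/5), (3, 1), (6/5, 7/5), (38/5, 11/5), (66/5, 52/5)

T1 translate by (1, -5): (-1, -4) → (0, -9); (-2, 3) → (-1, -2); (0, 4) → (1, -1); (-4, 0) → (-3, -5); (3, -5) → (4, -10)
T2 reflect across y = 0: (0, -9) → (0, 9); (-1, -2) → (-1, 2); (1, -1) → (1, 1); (-3, -5) → (-3, 5); (4, -10) → (4, 10)
T3 rotate counter-clockwise with cos θ = 4/5, sin θ = 3/5: (0, 9) → (-27/5, 36/5); (-1, 2) → (-2, 1); (1, 1) → (1/5, 7/5); (-3, 5) → (-27/5, 11/5); (4, 10) → (-14/5, 52/5)
T4 reflect across x = 0: (-27/5, 36/5) → (27/5, 36/5); (-2, 1) → (2, 1); (1/5, 7/5) → (-1/5, 7/5); (-27/5, 11/5) → (27/5, 11/5); (-14/5, 52/5) → (14/5, 52/5)
T5 shear: x ← x + 1·y: (27/5, 36/5) → (63/5, 36/5); (2, 1) → (3, 1); (-1/5, 7/5) → (6/5, 7/5); (27/5, 11/5) → (38/5, 11/5); (14/5, 52/5) → (66/5, 52/5)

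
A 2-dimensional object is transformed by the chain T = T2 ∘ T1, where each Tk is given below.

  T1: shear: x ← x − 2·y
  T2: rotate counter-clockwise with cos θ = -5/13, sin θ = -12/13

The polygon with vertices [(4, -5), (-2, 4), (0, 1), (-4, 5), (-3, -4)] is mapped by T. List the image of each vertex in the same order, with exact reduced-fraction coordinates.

T1 shear: x ← x − 2·y: (4, -5) → (14, -5); (-2, 4) → (-10, 4); (0, 1) → (-2, 1); (-4, 5) → (-14, 5); (-3, -4) → (5, -4)
T2 rotate counter-clockwise with cos θ = -5/13, sin θ = -12/13: (14, -5) → (-10, -11); (-10, 4) → (98/13, 100/13); (-2, 1) → (22/13, 19/13); (-14, 5) → (10, 11); (5, -4) → (-73/13, -40/13)

image vertices: (-10, -11), (98/13, 100/13), (22/13, 19/13), (10, 11), (-73/13, -40/13)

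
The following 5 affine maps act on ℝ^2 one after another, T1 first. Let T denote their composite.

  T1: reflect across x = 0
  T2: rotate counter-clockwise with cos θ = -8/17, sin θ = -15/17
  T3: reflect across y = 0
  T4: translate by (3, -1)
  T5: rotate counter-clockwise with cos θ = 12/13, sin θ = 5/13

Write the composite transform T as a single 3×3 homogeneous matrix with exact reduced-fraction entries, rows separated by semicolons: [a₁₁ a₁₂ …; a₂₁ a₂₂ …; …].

T = [171/221 140/221 41/13; -140/221 171/221 3/13; 0 0 1]

T1 = [-1 0 0; 0 1 0; 0 0 1]
T2·T1 = [8/17 15/17 0; 15/17 -8/17 0; 0 0 1]
T3·…·T1 = [8/17 15/17 0; -15/17 8/17 0; 0 0 1]
T4·…·T1 = [8/17 15/17 3; -15/17 8/17 -1; 0 0 1]
T5·…·T1 = [171/221 140/221 41/13; -140/221 171/221 3/13; 0 0 1]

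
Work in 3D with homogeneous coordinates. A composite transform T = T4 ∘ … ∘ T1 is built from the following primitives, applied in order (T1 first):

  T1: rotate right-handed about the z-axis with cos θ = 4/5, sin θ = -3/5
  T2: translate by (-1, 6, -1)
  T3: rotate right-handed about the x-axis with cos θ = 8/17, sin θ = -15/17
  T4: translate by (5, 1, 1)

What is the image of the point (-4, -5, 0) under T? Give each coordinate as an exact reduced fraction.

T1 rotate right-handed about the z-axis with cos θ = 4/5, sin θ = -3/5: (-4, -5, 0) → (-31/5, -8/5, 0)
T2 translate by (-1, 6, -1): (-31/5, -8/5, 0) → (-36/5, 22/5, -1)
T3 rotate right-handed about the x-axis with cos θ = 8/17, sin θ = -15/17: (-36/5, 22/5, -1) → (-36/5, 101/85, -74/17)
T4 translate by (5, 1, 1): (-36/5, 101/85, -74/17) → (-11/5, 186/85, -57/17)

T(p) = (-11/5, 186/85, -57/17)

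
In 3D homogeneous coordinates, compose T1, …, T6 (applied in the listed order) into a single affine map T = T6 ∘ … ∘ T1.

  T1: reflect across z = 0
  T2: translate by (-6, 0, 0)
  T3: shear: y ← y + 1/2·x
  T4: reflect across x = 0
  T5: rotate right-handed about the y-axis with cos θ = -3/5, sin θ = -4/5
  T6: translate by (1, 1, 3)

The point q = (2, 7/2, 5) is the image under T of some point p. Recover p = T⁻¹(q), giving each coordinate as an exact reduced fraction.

T1 = [1 0 0 0; 0 1 0 0; 0 0 -1 0; 0 0 0 1]
T2·T1 = [1 0 0 -6; 0 1 0 0; 0 0 -1 0; 0 0 0 1]
T3·…·T1 = [1 0 0 -6; 1/2 1 0 -3; 0 0 -1 0; 0 0 0 1]
T4·…·T1 = [-1 0 0 6; 1/2 1 0 -3; 0 0 -1 0; 0 0 0 1]
T5·…·T1 = [3/5 0 4/5 -18/5; 1/2 1 0 -3; -4/5 0 3/5 24/5; 0 0 0 1]
T6·…·T1 = [3/5 0 4/5 -13/5; 1/2 1 0 -2; -4/5 0 3/5 39/5; 0 0 0 1]
det M = 1; M⁻¹ = [3/5 0 -4/5 39/5; -3/10 1 2/5 -19/10; 4/5 0 3/5 -13/5; 0 0 0 1]
M⁻¹ · (2, 7/2, 5)ᵀ = (5, 3, 2)ᵀ

p = (5, 3, 2)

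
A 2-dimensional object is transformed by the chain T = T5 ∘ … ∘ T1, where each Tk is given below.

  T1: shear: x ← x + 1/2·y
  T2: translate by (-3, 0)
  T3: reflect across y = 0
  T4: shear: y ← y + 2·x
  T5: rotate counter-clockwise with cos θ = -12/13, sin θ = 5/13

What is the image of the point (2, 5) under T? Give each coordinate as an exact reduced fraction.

T(p) = (-8/13, 63/26)

T1 shear: x ← x + 1/2·y: (2, 5) → (9/2, 5)
T2 translate by (-3, 0): (9/2, 5) → (3/2, 5)
T3 reflect across y = 0: (3/2, 5) → (3/2, -5)
T4 shear: y ← y + 2·x: (3/2, -5) → (3/2, -2)
T5 rotate counter-clockwise with cos θ = -12/13, sin θ = 5/13: (3/2, -2) → (-8/13, 63/26)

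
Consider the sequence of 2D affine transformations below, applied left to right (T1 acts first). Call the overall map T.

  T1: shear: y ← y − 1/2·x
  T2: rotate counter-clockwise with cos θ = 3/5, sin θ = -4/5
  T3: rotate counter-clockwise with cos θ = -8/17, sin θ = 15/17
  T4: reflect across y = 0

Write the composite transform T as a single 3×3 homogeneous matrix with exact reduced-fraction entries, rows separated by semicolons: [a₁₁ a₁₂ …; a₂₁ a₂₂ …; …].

T = [149/170 -77/85 0; -59/85 -36/85 0; 0 0 1]

T1 = [1 0 0; -1/2 1 0; 0 0 1]
T2·T1 = [1/5 4/5 0; -11/10 3/5 0; 0 0 1]
T3·…·T1 = [149/170 -77/85 0; 59/85 36/85 0; 0 0 1]
T4·…·T1 = [149/170 -77/85 0; -59/85 -36/85 0; 0 0 1]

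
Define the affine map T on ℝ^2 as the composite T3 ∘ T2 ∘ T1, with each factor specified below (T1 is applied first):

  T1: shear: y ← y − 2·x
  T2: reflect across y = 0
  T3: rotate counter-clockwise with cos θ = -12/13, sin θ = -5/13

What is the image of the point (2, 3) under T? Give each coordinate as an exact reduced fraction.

T(p) = (-19/13, -22/13)

T1 shear: y ← y − 2·x: (2, 3) → (2, -1)
T2 reflect across y = 0: (2, -1) → (2, 1)
T3 rotate counter-clockwise with cos θ = -12/13, sin θ = -5/13: (2, 1) → (-19/13, -22/13)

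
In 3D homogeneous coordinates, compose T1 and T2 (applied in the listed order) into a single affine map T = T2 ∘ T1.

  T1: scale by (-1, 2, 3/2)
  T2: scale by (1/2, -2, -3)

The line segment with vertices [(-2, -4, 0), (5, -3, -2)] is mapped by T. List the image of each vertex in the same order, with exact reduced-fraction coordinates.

image vertices: (1, 16, 0), (-5/2, 12, 9)

T1 scale by (-1, 2, 3/2): (-2, -4, 0) → (2, -8, 0); (5, -3, -2) → (-5, -6, -3)
T2 scale by (1/2, -2, -3): (2, -8, 0) → (1, 16, 0); (-5, -6, -3) → (-5/2, 12, 9)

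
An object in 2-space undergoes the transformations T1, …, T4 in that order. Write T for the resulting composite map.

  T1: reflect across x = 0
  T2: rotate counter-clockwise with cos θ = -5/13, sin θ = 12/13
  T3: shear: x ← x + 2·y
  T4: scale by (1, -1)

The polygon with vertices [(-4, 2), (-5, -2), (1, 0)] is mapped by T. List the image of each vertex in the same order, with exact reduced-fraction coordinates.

image vertices: (32/13, -38/13), (139/13, -70/13), (-19/13, 12/13)

T1 reflect across x = 0: (-4, 2) → (4, 2); (-5, -2) → (5, -2); (1, 0) → (-1, 0)
T2 rotate counter-clockwise with cos θ = -5/13, sin θ = 12/13: (4, 2) → (-44/13, 38/13); (5, -2) → (-1/13, 70/13); (-1, 0) → (5/13, -12/13)
T3 shear: x ← x + 2·y: (-44/13, 38/13) → (32/13, 38/13); (-1/13, 70/13) → (139/13, 70/13); (5/13, -12/13) → (-19/13, -12/13)
T4 scale by (1, -1): (32/13, 38/13) → (32/13, -38/13); (139/13, 70/13) → (139/13, -70/13); (-19/13, -12/13) → (-19/13, 12/13)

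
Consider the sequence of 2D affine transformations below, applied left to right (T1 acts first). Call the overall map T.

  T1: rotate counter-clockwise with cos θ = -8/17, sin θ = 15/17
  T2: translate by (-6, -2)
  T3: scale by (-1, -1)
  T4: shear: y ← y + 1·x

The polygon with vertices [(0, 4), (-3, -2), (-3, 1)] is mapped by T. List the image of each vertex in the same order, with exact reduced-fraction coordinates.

image vertices: (162/17, 228/17), (48/17, 111/17), (93/17, 180/17)

T1 rotate counter-clockwise with cos θ = -8/17, sin θ = 15/17: (0, 4) → (-60/17, -32/17); (-3, -2) → (54/17, -29/17); (-3, 1) → (9/17, -53/17)
T2 translate by (-6, -2): (-60/17, -32/17) → (-162/17, -66/17); (54/17, -29/17) → (-48/17, -63/17); (9/17, -53/17) → (-93/17, -87/17)
T3 scale by (-1, -1): (-162/17, -66/17) → (162/17, 66/17); (-48/17, -63/17) → (48/17, 63/17); (-93/17, -87/17) → (93/17, 87/17)
T4 shear: y ← y + 1·x: (162/17, 66/17) → (162/17, 228/17); (48/17, 63/17) → (48/17, 111/17); (93/17, 87/17) → (93/17, 180/17)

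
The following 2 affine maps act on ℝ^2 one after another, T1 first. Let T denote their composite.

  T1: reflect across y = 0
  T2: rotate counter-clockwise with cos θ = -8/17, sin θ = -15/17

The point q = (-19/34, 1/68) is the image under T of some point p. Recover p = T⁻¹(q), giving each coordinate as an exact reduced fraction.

T1 = [1 0 0; 0 -1 0; 0 0 1]
T2·T1 = [-8/17 -15/17 0; -15/17 8/17 0; 0 0 1]
det M = -1; M⁻¹ = [-8/17 -15/17 0; -15/17 8/17 0; 0 0 1]
M⁻¹ · (-19/34, 1/68)ᵀ = (1/4, 1/2)ᵀ

p = (1/4, 1/2)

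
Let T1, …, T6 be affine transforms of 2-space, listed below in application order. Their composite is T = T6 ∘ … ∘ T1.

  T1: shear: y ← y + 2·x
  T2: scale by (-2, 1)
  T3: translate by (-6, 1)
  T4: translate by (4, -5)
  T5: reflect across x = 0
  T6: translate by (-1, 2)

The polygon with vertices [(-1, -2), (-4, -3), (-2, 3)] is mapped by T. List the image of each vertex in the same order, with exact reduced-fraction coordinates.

image vertices: (-1, -6), (-7, -13), (-3, -3)

T1 shear: y ← y + 2·x: (-1, -2) → (-1, -4); (-4, -3) → (-4, -11); (-2, 3) → (-2, -1)
T2 scale by (-2, 1): (-1, -4) → (2, -4); (-4, -11) → (8, -11); (-2, -1) → (4, -1)
T3 translate by (-6, 1): (2, -4) → (-4, -3); (8, -11) → (2, -10); (4, -1) → (-2, 0)
T4 translate by (4, -5): (-4, -3) → (0, -8); (2, -10) → (6, -15); (-2, 0) → (2, -5)
T5 reflect across x = 0: (0, -8) → (0, -8); (6, -15) → (-6, -15); (2, -5) → (-2, -5)
T6 translate by (-1, 2): (0, -8) → (-1, -6); (-6, -15) → (-7, -13); (-2, -5) → (-3, -3)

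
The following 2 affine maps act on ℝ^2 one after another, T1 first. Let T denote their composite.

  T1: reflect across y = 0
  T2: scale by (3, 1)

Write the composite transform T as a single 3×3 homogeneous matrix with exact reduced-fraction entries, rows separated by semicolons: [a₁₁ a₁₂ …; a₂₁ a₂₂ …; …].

T1 = [1 0 0; 0 -1 0; 0 0 1]
T2·T1 = [3 0 0; 0 -1 0; 0 0 1]

T = [3 0 0; 0 -1 0; 0 0 1]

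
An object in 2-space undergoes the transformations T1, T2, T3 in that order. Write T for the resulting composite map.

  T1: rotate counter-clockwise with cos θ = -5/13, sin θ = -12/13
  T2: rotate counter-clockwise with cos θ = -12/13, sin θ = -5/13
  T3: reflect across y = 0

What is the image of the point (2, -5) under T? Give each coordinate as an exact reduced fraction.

T1 rotate counter-clockwise with cos θ = -5/13, sin θ = -12/13: (2, -5) → (-70/13, 1/13)
T2 rotate counter-clockwise with cos θ = -12/13, sin θ = -5/13: (-70/13, 1/13) → (5, 2)
T3 reflect across y = 0: (5, 2) → (5, -2)

T(p) = (5, -2)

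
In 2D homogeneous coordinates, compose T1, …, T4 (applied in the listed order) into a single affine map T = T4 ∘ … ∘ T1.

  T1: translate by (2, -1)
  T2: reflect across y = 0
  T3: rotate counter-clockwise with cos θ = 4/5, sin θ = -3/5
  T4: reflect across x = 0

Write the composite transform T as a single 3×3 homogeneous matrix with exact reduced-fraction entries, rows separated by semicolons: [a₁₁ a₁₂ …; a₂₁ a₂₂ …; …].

T1 = [1 0 2; 0 1 -1; 0 0 1]
T2·T1 = [1 0 2; 0 -1 1; 0 0 1]
T3·…·T1 = [4/5 -3/5 11/5; -3/5 -4/5 -2/5; 0 0 1]
T4·…·T1 = [-4/5 3/5 -11/5; -3/5 -4/5 -2/5; 0 0 1]

T = [-4/5 3/5 -11/5; -3/5 -4/5 -2/5; 0 0 1]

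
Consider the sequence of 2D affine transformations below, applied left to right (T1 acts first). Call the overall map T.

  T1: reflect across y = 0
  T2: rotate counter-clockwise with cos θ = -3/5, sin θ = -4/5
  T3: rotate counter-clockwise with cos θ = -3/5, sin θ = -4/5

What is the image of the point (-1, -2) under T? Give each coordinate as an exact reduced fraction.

T1 reflect across y = 0: (-1, -2) → (-1, 2)
T2 rotate counter-clockwise with cos θ = -3/5, sin θ = -4/5: (-1, 2) → (11/5, -2/5)
T3 rotate counter-clockwise with cos θ = -3/5, sin θ = -4/5: (11/5, -2/5) → (-41/25, -38/25)

T(p) = (-41/25, -38/25)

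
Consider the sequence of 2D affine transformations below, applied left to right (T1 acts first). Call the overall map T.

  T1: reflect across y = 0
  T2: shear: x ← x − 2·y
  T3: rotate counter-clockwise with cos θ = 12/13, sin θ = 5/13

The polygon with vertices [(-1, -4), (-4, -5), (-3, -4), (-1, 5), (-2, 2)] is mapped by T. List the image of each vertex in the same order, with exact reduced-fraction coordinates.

T1 reflect across y = 0: (-1, -4) → (-1, 4); (-4, -5) → (-4, 5); (-3, -4) → (-3, 4); (-1, 5) → (-1, -5); (-2, 2) → (-2, -2)
T2 shear: x ← x − 2·y: (-1, 4) → (-9, 4); (-4, 5) → (-14, 5); (-3, 4) → (-11, 4); (-1, -5) → (9, -5); (-2, -2) → (2, -2)
T3 rotate counter-clockwise with cos θ = 12/13, sin θ = 5/13: (-9, 4) → (-128/13, 3/13); (-14, 5) → (-193/13, -10/13); (-11, 4) → (-152/13, -7/13); (9, -5) → (133/13, -15/13); (2, -2) → (34/13, -14/13)

image vertices: (-128/13, 3/13), (-193/13, -10/13), (-152/13, -7/13), (133/13, -15/13), (34/13, -14/13)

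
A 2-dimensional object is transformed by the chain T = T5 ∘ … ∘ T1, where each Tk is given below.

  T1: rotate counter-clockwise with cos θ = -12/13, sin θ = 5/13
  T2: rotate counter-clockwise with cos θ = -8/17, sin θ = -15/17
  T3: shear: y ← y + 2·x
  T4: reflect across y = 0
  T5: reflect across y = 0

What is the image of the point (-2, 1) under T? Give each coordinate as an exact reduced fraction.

T1 rotate counter-clockwise with cos θ = -12/13, sin θ = 5/13: (-2, 1) → (19/13, -22/13)
T2 rotate counter-clockwise with cos θ = -8/17, sin θ = -15/17: (19/13, -22/13) → (-482/221, -109/221)
T3 shear: y ← y + 2·x: (-482/221, -109/221) → (-482/221, -1073/221)
T4 reflect across y = 0: (-482/221, -1073/221) → (-482/221, 1073/221)
T5 reflect across y = 0: (-482/221, 1073/221) → (-482/221, -1073/221)

T(p) = (-482/221, -1073/221)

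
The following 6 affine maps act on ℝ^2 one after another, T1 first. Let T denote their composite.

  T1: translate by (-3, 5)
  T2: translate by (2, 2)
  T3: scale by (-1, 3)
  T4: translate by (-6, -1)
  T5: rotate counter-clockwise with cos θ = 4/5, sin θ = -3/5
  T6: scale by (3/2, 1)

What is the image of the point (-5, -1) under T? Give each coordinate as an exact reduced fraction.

T(p) = (153/10, 68/5)

T1 translate by (-3, 5): (-5, -1) → (-8, 4)
T2 translate by (2, 2): (-8, 4) → (-6, 6)
T3 scale by (-1, 3): (-6, 6) → (6, 18)
T4 translate by (-6, -1): (6, 18) → (0, 17)
T5 rotate counter-clockwise with cos θ = 4/5, sin θ = -3/5: (0, 17) → (51/5, 68/5)
T6 scale by (3/2, 1): (51/5, 68/5) → (153/10, 68/5)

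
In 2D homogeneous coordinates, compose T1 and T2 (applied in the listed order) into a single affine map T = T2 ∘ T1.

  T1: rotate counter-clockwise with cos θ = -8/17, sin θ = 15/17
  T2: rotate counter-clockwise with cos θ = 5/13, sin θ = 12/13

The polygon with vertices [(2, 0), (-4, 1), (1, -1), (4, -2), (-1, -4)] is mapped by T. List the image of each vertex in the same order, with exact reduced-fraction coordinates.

image vertices: (-440/221, -42/221), (53/13, -8/13), (-241/221, 199/221), (-922/221, 356/221), (8/13, 53/13)

T1 rotate counter-clockwise with cos θ = -8/17, sin θ = 15/17: (2, 0) → (-16/17, 30/17); (-4, 1) → (1, -4); (1, -1) → (7/17, 23/17); (4, -2) → (-2/17, 76/17); (-1, -4) → (4, 1)
T2 rotate counter-clockwise with cos θ = 5/13, sin θ = 12/13: (-16/17, 30/17) → (-440/221, -42/221); (1, -4) → (53/13, -8/13); (7/17, 23/17) → (-241/221, 199/221); (-2/17, 76/17) → (-922/221, 356/221); (4, 1) → (8/13, 53/13)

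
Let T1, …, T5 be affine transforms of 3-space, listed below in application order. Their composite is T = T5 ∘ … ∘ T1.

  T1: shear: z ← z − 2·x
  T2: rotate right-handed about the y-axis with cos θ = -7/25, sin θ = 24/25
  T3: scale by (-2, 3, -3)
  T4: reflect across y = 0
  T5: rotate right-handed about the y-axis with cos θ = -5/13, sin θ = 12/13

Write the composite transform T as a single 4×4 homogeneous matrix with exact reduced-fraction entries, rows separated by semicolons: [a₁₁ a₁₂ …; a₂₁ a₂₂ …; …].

T1 = [1 0 0 0; 0 1 0 0; -2 0 1 0; 0 0 0 1]
T2·T1 = [-11/5 0 24/25 0; 0 1 0 0; -2/5 0 -7/25 0; 0 0 0 1]
T3·…·T1 = [22/5 0 -48/25 0; 0 3 0 0; 6/5 0 21/25 0; 0 0 0 1]
T4·…·T1 = [22/5 0 -48/25 0; 0 -3 0 0; 6/5 0 21/25 0; 0 0 0 1]
T5·…·T1 = [-38/65 0 492/325 0; 0 -3 0 0; -294/65 0 471/325 0; 0 0 0 1]

T = [-38/65 0 492/325 0; 0 -3 0 0; -294/65 0 471/325 0; 0 0 0 1]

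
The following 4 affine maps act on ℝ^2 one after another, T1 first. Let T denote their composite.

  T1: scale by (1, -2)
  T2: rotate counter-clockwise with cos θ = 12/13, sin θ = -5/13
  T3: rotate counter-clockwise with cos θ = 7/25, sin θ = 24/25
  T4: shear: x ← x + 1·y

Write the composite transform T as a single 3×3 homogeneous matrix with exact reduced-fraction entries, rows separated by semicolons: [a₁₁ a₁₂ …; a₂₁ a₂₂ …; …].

T = [457/325 98/325 0; 253/325 -408/325 0; 0 0 1]

T1 = [1 0 0; 0 -2 0; 0 0 1]
T2·T1 = [12/13 -10/13 0; -5/13 -24/13 0; 0 0 1]
T3·…·T1 = [204/325 506/325 0; 253/325 -408/325 0; 0 0 1]
T4·…·T1 = [457/325 98/325 0; 253/325 -408/325 0; 0 0 1]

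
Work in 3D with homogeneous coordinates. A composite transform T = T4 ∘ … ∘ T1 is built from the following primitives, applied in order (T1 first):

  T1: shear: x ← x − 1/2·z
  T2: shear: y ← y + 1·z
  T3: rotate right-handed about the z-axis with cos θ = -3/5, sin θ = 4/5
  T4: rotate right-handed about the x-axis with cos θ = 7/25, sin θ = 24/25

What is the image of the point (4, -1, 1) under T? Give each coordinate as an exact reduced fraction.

T1 shear: x ← x − 1/2·z: (4, -1, 1) → (7/2, -1, 1)
T2 shear: y ← y + 1·z: (7/2, -1, 1) → (7/2, 0, 1)
T3 rotate right-handed about the z-axis with cos θ = -3/5, sin θ = 4/5: (7/2, 0, 1) → (-21/10, 14/5, 1)
T4 rotate right-handed about the x-axis with cos θ = 7/25, sin θ = 24/25: (-21/10, 14/5, 1) → (-21/10, -22/125, 371/125)

T(p) = (-21/10, -22/125, 371/125)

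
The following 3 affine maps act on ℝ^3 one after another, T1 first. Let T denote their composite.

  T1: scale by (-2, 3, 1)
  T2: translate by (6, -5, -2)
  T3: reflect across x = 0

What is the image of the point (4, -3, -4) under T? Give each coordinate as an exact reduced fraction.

T(p) = (2, -14, -6)

T1 scale by (-2, 3, 1): (4, -3, -4) → (-8, -9, -4)
T2 translate by (6, -5, -2): (-8, -9, -4) → (-2, -14, -6)
T3 reflect across x = 0: (-2, -14, -6) → (2, -14, -6)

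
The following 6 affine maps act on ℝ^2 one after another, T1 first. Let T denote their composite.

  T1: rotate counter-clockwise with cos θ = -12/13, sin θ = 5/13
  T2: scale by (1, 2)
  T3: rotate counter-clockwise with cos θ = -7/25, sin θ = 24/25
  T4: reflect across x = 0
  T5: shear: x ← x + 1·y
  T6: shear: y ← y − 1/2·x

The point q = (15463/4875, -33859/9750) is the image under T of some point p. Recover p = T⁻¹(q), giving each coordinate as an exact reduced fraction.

T1 = [-12/13 -5/13 0; 5/13 -12/13 0; 0 0 1]
T2·T1 = [-12/13 -5/13 0; 10/13 -24/13 0; 0 0 1]
T3·…·T1 = [-12/25 47/25 0; -358/325 48/325 0; 0 0 1]
T4·…·T1 = [12/25 -47/25 0; -358/325 48/325 0; 0 0 1]
T5·…·T1 = [-202/325 -563/325 0; -358/325 48/325 0; 0 0 1]
T6·…·T1 = [-202/325 -563/325 0; -257/325 659/650 0; 0 0 1]
det M = -2; M⁻¹ = [-659/1300 -563/650 0; -257/650 101/325 0; 0 0 1]
M⁻¹ · (15463/4875, -33859/9750)ᵀ = (7/5, -7/3)ᵀ

p = (7/5, -7/3)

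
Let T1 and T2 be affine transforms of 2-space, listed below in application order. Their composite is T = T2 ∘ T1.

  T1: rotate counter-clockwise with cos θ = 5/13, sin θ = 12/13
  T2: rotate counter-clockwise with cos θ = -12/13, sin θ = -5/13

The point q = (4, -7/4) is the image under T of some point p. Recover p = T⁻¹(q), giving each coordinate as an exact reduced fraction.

T1 = [5/13 -12/13 0; 12/13 5/13 0; 0 0 1]
T2·T1 = [0 1 0; -1 0 0; 0 0 1]
det M = 1; M⁻¹ = [0 -1 0; 1 0 0; 0 0 1]
M⁻¹ · (4, -7/4)ᵀ = (7/4, 4)ᵀ

p = (7/4, 4)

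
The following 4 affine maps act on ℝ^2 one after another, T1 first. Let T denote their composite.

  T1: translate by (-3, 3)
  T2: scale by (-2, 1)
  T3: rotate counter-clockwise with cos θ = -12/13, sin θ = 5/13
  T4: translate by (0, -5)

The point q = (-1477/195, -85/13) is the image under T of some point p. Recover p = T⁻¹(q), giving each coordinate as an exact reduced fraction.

T1 = [1 0 -3; 0 1 3; 0 0 1]
T2·T1 = [-2 0 6; 0 1 3; 0 0 1]
T3·…·T1 = [24/13 -5/13 -87/13; -10/13 -12/13 -6/13; 0 0 1]
T4·…·T1 = [24/13 -5/13 -87/13; -10/13 -12/13 -71/13; 0 0 1]
det M = -2; M⁻¹ = [6/13 -5/26 53/26; -5/13 -12/13 -99/13; 0 0 1]
M⁻¹ · (-1477/195, -85/13)ᵀ = (-1/5, 4/3)ᵀ

p = (-1/5, 4/3)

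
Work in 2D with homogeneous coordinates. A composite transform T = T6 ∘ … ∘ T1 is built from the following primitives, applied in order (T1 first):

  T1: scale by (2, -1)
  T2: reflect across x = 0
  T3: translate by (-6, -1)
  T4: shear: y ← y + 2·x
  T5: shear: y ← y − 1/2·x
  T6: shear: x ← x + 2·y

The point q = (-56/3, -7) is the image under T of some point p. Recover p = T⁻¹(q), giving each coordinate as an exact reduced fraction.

p = (-2/3, -1)

T1 = [2 0 0; 0 -1 0; 0 0 1]
T2·T1 = [-2 0 0; 0 -1 0; 0 0 1]
T3·…·T1 = [-2 0 -6; 0 -1 -1; 0 0 1]
T4·…·T1 = [-2 0 -6; -4 -1 -13; 0 0 1]
T5·…·T1 = [-2 0 -6; -3 -1 -10; 0 0 1]
T6·…·T1 = [-8 -2 -26; -3 -1 -10; 0 0 1]
det M = 2; M⁻¹ = [-1/2 1 -3; 3/2 -4 -1; 0 0 1]
M⁻¹ · (-56/3, -7)ᵀ = (-2/3, -1)ᵀ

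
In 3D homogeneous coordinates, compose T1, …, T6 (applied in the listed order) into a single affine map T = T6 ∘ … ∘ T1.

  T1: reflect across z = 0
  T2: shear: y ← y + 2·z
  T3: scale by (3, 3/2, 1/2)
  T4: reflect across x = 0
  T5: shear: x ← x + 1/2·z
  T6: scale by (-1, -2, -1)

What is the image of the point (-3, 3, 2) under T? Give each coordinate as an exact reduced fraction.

T1 reflect across z = 0: (-3, 3, 2) → (-3, 3, -2)
T2 shear: y ← y + 2·z: (-3, 3, -2) → (-3, -1, -2)
T3 scale by (3, 3/2, 1/2): (-3, -1, -2) → (-9, -3/2, -1)
T4 reflect across x = 0: (-9, -3/2, -1) → (9, -3/2, -1)
T5 shear: x ← x + 1/2·z: (9, -3/2, -1) → (17/2, -3/2, -1)
T6 scale by (-1, -2, -1): (17/2, -3/2, -1) → (-17/2, 3, 1)

T(p) = (-17/2, 3, 1)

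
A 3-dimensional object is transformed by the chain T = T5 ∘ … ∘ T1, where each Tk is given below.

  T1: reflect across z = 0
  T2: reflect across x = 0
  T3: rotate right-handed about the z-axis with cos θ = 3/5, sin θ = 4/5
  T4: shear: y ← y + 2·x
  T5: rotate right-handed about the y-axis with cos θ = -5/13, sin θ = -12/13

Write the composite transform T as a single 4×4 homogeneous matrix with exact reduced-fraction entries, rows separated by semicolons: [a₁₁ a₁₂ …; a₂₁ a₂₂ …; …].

T = [3/13 4/13 12/13 0; -2 -1 0 0; -36/65 -48/65 5/13 0; 0 0 0 1]

T1 = [1 0 0 0; 0 1 0 0; 0 0 -1 0; 0 0 0 1]
T2·T1 = [-1 0 0 0; 0 1 0 0; 0 0 -1 0; 0 0 0 1]
T3·…·T1 = [-3/5 -4/5 0 0; -4/5 3/5 0 0; 0 0 -1 0; 0 0 0 1]
T4·…·T1 = [-3/5 -4/5 0 0; -2 -1 0 0; 0 0 -1 0; 0 0 0 1]
T5·…·T1 = [3/13 4/13 12/13 0; -2 -1 0 0; -36/65 -48/65 5/13 0; 0 0 0 1]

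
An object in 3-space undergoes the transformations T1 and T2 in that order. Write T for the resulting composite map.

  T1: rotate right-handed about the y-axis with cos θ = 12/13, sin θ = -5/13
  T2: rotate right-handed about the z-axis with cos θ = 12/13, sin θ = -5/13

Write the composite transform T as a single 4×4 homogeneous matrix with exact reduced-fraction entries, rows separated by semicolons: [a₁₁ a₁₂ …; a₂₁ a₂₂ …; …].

T1 = [12/13 0 -5/13 0; 0 1 0 0; 5/13 0 12/13 0; 0 0 0 1]
T2·T1 = [144/169 5/13 -60/169 0; -60/169 12/13 25/169 0; 5/13 0 12/13 0; 0 0 0 1]

T = [144/169 5/13 -60/169 0; -60/169 12/13 25/169 0; 5/13 0 12/13 0; 0 0 0 1]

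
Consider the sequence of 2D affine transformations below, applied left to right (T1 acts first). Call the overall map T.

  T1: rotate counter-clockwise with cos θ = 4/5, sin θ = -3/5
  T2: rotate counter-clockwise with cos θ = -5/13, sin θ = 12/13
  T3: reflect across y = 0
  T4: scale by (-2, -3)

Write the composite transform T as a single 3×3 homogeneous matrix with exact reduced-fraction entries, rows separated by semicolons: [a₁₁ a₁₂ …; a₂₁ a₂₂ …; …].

T = [-32/65 126/65 0; 189/65 48/65 0; 0 0 1]

T1 = [4/5 3/5 0; -3/5 4/5 0; 0 0 1]
T2·T1 = [16/65 -63/65 0; 63/65 16/65 0; 0 0 1]
T3·…·T1 = [16/65 -63/65 0; -63/65 -16/65 0; 0 0 1]
T4·…·T1 = [-32/65 126/65 0; 189/65 48/65 0; 0 0 1]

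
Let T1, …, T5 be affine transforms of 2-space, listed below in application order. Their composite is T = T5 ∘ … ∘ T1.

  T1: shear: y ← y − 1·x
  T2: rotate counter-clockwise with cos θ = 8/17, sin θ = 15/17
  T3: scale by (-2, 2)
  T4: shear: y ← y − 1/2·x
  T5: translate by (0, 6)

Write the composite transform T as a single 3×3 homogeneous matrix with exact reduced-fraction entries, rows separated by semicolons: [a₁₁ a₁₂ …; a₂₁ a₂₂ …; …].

T1 = [1 0 0; -1 1 0; 0 0 1]
T2·T1 = [23/17 -15/17 0; 7/17 8/17 0; 0 0 1]
T3·…·T1 = [-46/17 30/17 0; 14/17 16/17 0; 0 0 1]
T4·…·T1 = [-46/17 30/17 0; 37/17 1/17 0; 0 0 1]
T5·…·T1 = [-46/17 30/17 0; 37/17 1/17 6; 0 0 1]

T = [-46/17 30/17 0; 37/17 1/17 6; 0 0 1]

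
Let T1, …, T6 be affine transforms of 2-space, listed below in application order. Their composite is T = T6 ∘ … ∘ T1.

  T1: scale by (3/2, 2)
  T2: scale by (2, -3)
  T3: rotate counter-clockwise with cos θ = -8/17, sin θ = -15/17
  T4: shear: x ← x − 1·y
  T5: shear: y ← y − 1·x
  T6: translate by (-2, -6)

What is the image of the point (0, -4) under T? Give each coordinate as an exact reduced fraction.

T1 scale by (3/2, 2): (0, -4) → (0, -8)
T2 scale by (2, -3): (0, -8) → (0, 24)
T3 rotate counter-clockwise with cos θ = -8/17, sin θ = -15/17: (0, 24) → (360/17, -192/17)
T4 shear: x ← x − 1·y: (360/17, -192/17) → (552/17, -192/17)
T5 shear: y ← y − 1·x: (552/17, -192/17) → (552/17, -744/17)
T6 translate by (-2, -6): (552/17, -744/17) → (518/17, -846/17)

T(p) = (518/17, -846/17)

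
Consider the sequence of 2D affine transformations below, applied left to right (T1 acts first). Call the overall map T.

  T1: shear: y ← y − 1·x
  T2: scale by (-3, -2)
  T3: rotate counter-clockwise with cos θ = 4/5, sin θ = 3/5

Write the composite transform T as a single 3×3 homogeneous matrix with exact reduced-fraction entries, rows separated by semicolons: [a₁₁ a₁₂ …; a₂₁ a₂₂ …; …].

T1 = [1 0 0; -1 1 0; 0 0 1]
T2·T1 = [-3 0 0; 2 -2 0; 0 0 1]
T3·…·T1 = [-18/5 6/5 0; -1/5 -8/5 0; 0 0 1]

T = [-18/5 6/5 0; -1/5 -8/5 0; 0 0 1]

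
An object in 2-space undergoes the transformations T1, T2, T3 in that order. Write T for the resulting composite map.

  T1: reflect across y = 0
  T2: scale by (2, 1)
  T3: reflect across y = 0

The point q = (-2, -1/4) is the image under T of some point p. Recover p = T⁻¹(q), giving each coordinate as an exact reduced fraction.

T1 = [1 0 0; 0 -1 0; 0 0 1]
T2·T1 = [2 0 0; 0 -1 0; 0 0 1]
T3·…·T1 = [2 0 0; 0 1 0; 0 0 1]
det M = 2; M⁻¹ = [1/2 0 0; 0 1 0; 0 0 1]
M⁻¹ · (-2, -1/4)ᵀ = (-1, -1/4)ᵀ

p = (-1, -1/4)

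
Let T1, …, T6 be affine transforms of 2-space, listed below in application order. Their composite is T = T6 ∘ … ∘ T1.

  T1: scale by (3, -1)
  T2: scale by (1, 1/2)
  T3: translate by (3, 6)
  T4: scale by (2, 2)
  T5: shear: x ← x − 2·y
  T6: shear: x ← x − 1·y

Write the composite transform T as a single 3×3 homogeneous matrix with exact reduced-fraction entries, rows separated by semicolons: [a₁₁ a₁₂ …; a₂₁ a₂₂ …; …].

T1 = [3 0 0; 0 -1 0; 0 0 1]
T2·T1 = [3 0 0; 0 -1/2 0; 0 0 1]
T3·…·T1 = [3 0 3; 0 -1/2 6; 0 0 1]
T4·…·T1 = [6 0 6; 0 -1 12; 0 0 1]
T5·…·T1 = [6 2 -18; 0 -1 12; 0 0 1]
T6·…·T1 = [6 3 -30; 0 -1 12; 0 0 1]

T = [6 3 -30; 0 -1 12; 0 0 1]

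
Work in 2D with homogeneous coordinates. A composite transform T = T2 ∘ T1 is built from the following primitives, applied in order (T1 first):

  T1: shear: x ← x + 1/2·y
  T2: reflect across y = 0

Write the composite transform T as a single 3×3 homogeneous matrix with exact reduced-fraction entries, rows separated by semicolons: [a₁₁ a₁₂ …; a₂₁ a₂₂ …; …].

T = [1 1/2 0; 0 -1 0; 0 0 1]

T1 = [1 1/2 0; 0 1 0; 0 0 1]
T2·T1 = [1 1/2 0; 0 -1 0; 0 0 1]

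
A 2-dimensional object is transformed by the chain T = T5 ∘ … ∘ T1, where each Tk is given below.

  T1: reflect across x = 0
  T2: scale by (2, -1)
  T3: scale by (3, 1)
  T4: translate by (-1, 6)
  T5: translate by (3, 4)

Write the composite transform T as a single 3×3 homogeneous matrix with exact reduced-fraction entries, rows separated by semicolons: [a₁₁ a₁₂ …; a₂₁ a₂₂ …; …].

T = [-6 0 2; 0 -1 10; 0 0 1]

T1 = [-1 0 0; 0 1 0; 0 0 1]
T2·T1 = [-2 0 0; 0 -1 0; 0 0 1]
T3·…·T1 = [-6 0 0; 0 -1 0; 0 0 1]
T4·…·T1 = [-6 0 -1; 0 -1 6; 0 0 1]
T5·…·T1 = [-6 0 2; 0 -1 10; 0 0 1]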